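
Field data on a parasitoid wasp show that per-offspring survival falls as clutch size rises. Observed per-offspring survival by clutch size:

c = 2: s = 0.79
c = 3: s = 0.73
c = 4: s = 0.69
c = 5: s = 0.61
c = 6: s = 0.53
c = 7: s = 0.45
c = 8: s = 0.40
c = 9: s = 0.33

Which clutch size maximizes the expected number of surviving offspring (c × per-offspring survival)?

8

Expected surviving offspring = c × s(c):
  c=2: 2 × 0.79 = 1.580
  c=3: 3 × 0.73 = 2.190
  c=4: 4 × 0.69 = 2.760
  c=5: 5 × 0.61 = 3.050
  c=6: 6 × 0.53 = 3.180
  c=7: 7 × 0.45 = 3.150
  c=8: 8 × 0.40 = 3.200
  c=9: 9 × 0.33 = 2.970
Maximum at c = 8 (3.200 surviving offspring).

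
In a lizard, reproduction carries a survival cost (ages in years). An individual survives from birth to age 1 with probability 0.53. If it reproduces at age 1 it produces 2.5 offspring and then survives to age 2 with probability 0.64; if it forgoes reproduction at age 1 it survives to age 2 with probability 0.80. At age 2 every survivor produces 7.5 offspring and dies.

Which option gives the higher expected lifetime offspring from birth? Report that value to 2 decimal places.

3.87

breed at age 1: R₀ = 0.53 × (2.5 + 0.64 × 7.5) = 0.53 × 7.3000 = 3.8690
delay to age 2: R₀ = 0.53 × (0.80 × 7.5) = 0.53 × 6.0000 = 3.1800
Higher: breed at age 1 (3.8690).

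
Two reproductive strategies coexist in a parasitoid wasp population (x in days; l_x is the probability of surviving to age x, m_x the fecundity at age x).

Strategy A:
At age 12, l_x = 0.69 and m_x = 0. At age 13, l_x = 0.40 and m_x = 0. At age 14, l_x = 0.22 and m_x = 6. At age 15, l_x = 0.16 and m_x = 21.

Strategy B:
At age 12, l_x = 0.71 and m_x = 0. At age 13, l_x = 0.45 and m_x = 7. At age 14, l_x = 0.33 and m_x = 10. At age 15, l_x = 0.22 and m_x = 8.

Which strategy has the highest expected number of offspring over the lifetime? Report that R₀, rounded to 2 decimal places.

8.21

Strategy A: R₀ = 0.69×0 + 0.40×0 + 0.22×6 + 0.16×21 = 4.6800
Strategy B: R₀ = 0.71×0 + 0.45×7 + 0.33×10 + 0.22×8 = 8.2100
Highest R₀: strategy B with 8.2100.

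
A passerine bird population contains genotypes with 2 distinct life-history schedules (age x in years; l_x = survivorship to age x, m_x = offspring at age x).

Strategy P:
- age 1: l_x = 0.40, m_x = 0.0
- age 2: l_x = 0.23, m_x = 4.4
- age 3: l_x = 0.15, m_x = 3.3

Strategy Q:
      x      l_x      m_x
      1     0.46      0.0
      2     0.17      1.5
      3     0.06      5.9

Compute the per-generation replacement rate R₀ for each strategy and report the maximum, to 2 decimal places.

1.51

Strategy P: R₀ = 0.40×0.0 + 0.23×4.4 + 0.15×3.3 = 1.5070
Strategy Q: R₀ = 0.46×0.0 + 0.17×1.5 + 0.06×5.9 = 0.6090
Highest R₀: strategy P with 1.5070.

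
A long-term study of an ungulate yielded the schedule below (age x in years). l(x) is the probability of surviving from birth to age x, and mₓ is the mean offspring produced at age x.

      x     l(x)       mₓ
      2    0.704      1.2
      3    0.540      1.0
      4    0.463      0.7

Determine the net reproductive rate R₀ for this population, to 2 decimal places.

R₀ = Σ l(x) mₓ:
  age 2: 0.704 × 1.2 = 0.8448
  age 3: 0.540 × 1.0 = 0.5400
  age 4: 0.463 × 0.7 = 0.3241
R₀ = 0.8448 + 0.5400 + 0.3241 = 1.7089

1.71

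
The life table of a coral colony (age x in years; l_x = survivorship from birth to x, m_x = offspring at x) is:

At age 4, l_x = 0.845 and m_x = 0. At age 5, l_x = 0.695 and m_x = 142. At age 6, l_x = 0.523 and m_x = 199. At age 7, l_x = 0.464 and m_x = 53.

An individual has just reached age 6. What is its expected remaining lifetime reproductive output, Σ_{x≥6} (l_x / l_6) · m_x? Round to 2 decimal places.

246.02

l_6 = 0.523. Conditional survival from age 6 to x is l_x / l_6.
  x=6: (0.523/0.523) × 199 = 199.0000
  x=7: (0.464/0.523) × 53 = 47.0210
Sum = 199.0000 + 47.0210 = 246.0210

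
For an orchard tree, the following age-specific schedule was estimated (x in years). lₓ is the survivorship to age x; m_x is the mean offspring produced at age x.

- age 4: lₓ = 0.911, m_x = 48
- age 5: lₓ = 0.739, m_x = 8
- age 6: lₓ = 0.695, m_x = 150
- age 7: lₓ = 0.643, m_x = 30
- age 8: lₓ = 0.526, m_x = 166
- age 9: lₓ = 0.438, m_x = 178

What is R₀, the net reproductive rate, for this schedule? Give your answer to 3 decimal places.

R₀ = Σ lₓ m_x:
  age 4: 0.911 × 48 = 43.7280
  age 5: 0.739 × 8 = 5.9120
  age 6: 0.695 × 150 = 104.2500
  age 7: 0.643 × 30 = 19.2900
  age 8: 0.526 × 166 = 87.3160
  age 9: 0.438 × 178 = 77.9640
R₀ = 43.7280 + 5.9120 + 104.2500 + 19.2900 + 87.3160 + 77.9640 = 338.4600

338.460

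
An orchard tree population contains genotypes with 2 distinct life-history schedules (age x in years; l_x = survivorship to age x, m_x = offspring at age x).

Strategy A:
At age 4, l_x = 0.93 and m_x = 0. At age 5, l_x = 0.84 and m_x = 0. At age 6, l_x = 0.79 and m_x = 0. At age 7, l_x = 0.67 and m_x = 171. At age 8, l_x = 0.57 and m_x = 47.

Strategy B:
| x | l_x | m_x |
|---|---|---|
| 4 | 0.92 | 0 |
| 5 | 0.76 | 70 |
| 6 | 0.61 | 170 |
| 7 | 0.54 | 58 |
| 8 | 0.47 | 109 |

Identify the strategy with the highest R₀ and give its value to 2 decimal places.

Strategy A: R₀ = 0.93×0 + 0.84×0 + 0.79×0 + 0.67×171 + 0.57×47 = 141.3600
Strategy B: R₀ = 0.92×0 + 0.76×70 + 0.61×170 + 0.54×58 + 0.47×109 = 239.4500
Highest R₀: strategy B with 239.4500.

239.45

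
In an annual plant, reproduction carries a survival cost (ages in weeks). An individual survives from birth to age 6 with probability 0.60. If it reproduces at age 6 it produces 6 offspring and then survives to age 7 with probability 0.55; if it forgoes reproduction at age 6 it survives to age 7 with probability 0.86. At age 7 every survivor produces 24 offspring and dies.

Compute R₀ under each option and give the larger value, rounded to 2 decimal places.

breed at age 6: R₀ = 0.60 × (6 + 0.55 × 24) = 0.60 × 19.2000 = 11.5200
delay to age 7: R₀ = 0.60 × (0.86 × 24) = 0.60 × 20.6400 = 12.3840
Higher: delay to age 7 (12.3840).

12.38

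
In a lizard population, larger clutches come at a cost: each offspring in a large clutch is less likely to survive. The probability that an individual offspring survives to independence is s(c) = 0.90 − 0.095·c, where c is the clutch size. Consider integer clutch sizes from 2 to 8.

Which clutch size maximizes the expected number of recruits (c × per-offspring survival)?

5

Expected recruits = c × s(c):
  c=2: 2 × 0.710 = 1.420
  c=3: 3 × 0.615 = 1.845
  c=4: 4 × 0.520 = 2.080
  c=5: 5 × 0.425 = 2.125
  c=6: 6 × 0.330 = 1.980
  c=7: 7 × 0.235 = 1.645
  c=8: 8 × 0.140 = 1.120
Maximum at c = 5 (2.125 recruits).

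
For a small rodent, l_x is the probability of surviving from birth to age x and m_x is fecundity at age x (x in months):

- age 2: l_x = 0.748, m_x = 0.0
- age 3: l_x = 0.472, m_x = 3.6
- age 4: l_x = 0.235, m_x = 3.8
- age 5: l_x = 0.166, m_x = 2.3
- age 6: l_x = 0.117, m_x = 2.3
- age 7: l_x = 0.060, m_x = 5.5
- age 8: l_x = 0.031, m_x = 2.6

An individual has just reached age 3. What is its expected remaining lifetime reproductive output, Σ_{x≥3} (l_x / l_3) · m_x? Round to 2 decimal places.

l_3 = 0.472. Conditional survival from age 3 to x is l_x / l_3.
  x=3: (0.472/0.472) × 3.6 = 3.6000
  x=4: (0.235/0.472) × 3.8 = 1.8919
  x=5: (0.166/0.472) × 2.3 = 0.8089
  x=6: (0.117/0.472) × 2.3 = 0.5701
  x=7: (0.060/0.472) × 5.5 = 0.6992
  x=8: (0.031/0.472) × 2.6 = 0.1708
Sum = 3.6000 + 1.8919 + 0.8089 + 0.5701 + 0.6992 + 0.1708 = 7.7409

7.74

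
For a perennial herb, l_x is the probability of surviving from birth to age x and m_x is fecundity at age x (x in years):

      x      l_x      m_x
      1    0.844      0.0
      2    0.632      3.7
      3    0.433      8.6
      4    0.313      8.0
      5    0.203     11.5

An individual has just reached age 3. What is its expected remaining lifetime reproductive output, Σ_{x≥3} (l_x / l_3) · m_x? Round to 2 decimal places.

l_3 = 0.433. Conditional survival from age 3 to x is l_x / l_3.
  x=3: (0.433/0.433) × 8.6 = 8.6000
  x=4: (0.313/0.433) × 8.0 = 5.7829
  x=5: (0.203/0.433) × 11.5 = 5.3915
Sum = 8.6000 + 5.7829 + 5.3915 = 19.7744

19.77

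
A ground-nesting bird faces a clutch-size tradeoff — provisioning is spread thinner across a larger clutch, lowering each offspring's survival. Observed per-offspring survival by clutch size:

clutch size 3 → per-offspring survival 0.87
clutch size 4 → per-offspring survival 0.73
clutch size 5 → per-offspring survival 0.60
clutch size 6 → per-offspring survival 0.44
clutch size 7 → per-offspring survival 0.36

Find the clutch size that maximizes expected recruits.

Expected recruits = c × s(c):
  c=3: 3 × 0.87 = 2.610
  c=4: 4 × 0.73 = 2.920
  c=5: 5 × 0.60 = 3.000
  c=6: 6 × 0.44 = 2.640
  c=7: 7 × 0.36 = 2.520
Maximum at c = 5 (3.000 recruits).

5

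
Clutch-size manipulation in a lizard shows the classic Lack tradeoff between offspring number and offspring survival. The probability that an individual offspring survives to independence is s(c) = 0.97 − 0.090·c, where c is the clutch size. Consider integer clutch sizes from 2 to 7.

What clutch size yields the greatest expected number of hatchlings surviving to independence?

5

Expected hatchlings surviving to independence = c × s(c):
  c=2: 2 × 0.790 = 1.580
  c=3: 3 × 0.700 = 2.100
  c=4: 4 × 0.610 = 2.440
  c=5: 5 × 0.520 = 2.600
  c=6: 6 × 0.430 = 2.580
  c=7: 7 × 0.340 = 2.380
Maximum at c = 5 (2.600 hatchlings surviving to independence).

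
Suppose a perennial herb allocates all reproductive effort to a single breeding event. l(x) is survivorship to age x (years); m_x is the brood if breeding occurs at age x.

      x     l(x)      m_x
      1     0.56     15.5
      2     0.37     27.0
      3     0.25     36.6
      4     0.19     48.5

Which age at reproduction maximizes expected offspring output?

2

Expected offspring if breeding at age x = l(x) × m_x:
  age 1: 0.56 × 15.5 = 8.680
  age 2: 0.37 × 27.0 = 9.990
  age 3: 0.25 × 36.6 = 9.150
  age 4: 0.19 × 48.5 = 9.215
Maximum at age 2 (9.990).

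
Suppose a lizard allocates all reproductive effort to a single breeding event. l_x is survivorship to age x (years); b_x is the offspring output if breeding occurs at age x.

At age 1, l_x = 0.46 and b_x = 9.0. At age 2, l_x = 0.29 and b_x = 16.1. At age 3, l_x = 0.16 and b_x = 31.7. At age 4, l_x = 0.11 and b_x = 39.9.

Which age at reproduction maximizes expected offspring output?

Expected offspring if breeding at age x = l_x × b_x:
  age 1: 0.46 × 9.0 = 4.140
  age 2: 0.29 × 16.1 = 4.669
  age 3: 0.16 × 31.7 = 5.072
  age 4: 0.11 × 39.9 = 4.389
Maximum at age 3 (5.072).

3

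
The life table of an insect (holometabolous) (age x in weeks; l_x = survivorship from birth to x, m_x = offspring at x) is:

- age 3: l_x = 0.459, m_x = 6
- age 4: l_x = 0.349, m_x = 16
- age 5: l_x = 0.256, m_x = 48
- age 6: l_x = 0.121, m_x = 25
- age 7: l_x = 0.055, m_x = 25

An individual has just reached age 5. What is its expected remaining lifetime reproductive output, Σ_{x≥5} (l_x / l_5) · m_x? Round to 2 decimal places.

l_5 = 0.256. Conditional survival from age 5 to x is l_x / l_5.
  x=5: (0.256/0.256) × 48 = 48.0000
  x=6: (0.121/0.256) × 25 = 11.8164
  x=7: (0.055/0.256) × 25 = 5.3711
Sum = 48.0000 + 11.8164 + 5.3711 = 65.1875

65.19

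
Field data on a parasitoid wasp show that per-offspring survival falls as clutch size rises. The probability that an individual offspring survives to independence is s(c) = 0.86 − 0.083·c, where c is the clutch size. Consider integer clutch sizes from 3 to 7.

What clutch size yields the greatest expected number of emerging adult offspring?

5

Expected emerging adult offspring = c × s(c):
  c=3: 3 × 0.611 = 1.833
  c=4: 4 × 0.528 = 2.112
  c=5: 5 × 0.445 = 2.225
  c=6: 6 × 0.362 = 2.172
  c=7: 7 × 0.279 = 1.953
Maximum at c = 5 (2.225 emerging adult offspring).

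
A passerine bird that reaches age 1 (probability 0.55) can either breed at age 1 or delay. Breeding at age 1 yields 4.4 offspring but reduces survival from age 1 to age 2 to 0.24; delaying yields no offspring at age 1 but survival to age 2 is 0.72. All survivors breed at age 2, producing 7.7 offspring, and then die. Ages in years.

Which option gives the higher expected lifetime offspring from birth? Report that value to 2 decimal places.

3.44

breed at age 1: R₀ = 0.55 × (4.4 + 0.24 × 7.7) = 0.55 × 6.2480 = 3.4364
delay to age 2: R₀ = 0.55 × (0.72 × 7.7) = 0.55 × 5.5440 = 3.0492
Higher: breed at age 1 (3.4364).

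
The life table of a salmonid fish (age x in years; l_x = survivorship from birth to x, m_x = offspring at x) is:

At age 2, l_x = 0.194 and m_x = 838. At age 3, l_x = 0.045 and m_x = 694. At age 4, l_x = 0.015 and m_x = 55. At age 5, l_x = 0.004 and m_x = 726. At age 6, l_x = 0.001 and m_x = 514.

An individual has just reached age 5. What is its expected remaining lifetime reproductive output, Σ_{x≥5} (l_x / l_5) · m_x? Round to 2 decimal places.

854.50

l_5 = 0.004. Conditional survival from age 5 to x is l_x / l_5.
  x=5: (0.004/0.004) × 726 = 726.0000
  x=6: (0.001/0.004) × 514 = 128.5000
Sum = 726.0000 + 128.5000 = 854.5000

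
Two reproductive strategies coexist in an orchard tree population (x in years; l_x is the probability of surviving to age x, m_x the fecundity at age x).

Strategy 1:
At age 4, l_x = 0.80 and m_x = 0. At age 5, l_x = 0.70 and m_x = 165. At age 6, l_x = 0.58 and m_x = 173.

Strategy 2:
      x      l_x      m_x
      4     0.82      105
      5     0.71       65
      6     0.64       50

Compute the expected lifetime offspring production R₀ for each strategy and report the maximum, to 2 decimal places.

215.84

Strategy 1: R₀ = 0.80×0 + 0.70×165 + 0.58×173 = 215.8400
Strategy 2: R₀ = 0.82×105 + 0.71×65 + 0.64×50 = 164.2500
Highest R₀: strategy 1 with 215.8400.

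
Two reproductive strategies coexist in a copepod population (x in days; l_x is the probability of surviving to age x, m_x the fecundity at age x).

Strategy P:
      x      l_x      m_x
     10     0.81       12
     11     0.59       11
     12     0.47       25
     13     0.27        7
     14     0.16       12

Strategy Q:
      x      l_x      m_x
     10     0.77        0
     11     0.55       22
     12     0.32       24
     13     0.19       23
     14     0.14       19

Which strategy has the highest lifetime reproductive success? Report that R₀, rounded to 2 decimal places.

31.77

Strategy P: R₀ = 0.81×12 + 0.59×11 + 0.47×25 + 0.27×7 + 0.16×12 = 31.7700
Strategy Q: R₀ = 0.77×0 + 0.55×22 + 0.32×24 + 0.19×23 + 0.14×19 = 26.8100
Highest R₀: strategy P with 31.7700.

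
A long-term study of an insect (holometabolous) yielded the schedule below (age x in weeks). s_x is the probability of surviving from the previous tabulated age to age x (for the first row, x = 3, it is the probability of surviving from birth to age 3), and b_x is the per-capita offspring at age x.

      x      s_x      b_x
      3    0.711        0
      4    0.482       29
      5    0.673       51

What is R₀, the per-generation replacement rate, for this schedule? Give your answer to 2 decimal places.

Survivorship from birth: l_x = s_3·s_4·…·s_x.
  l_3 = 0.71100
  l_4 = 0.34270
  l_5 = 0.23064
R₀ = Σ l_x b_x:
  age 3: 0.71100 × 0 = 0.0000
  age 4: 0.34270 × 29 = 9.9383
  age 5: 0.23064 × 51 = 11.7626
R₀ = 0.0000 + 9.9383 + 11.7626 = 21.7009

21.70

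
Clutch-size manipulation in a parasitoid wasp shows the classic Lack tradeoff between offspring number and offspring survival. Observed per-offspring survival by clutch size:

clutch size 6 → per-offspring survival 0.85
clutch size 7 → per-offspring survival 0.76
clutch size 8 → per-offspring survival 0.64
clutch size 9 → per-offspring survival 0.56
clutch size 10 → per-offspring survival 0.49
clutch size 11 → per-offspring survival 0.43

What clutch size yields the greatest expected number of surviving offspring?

Expected surviving offspring = c × s(c):
  c=6: 6 × 0.85 = 5.100
  c=7: 7 × 0.76 = 5.320
  c=8: 8 × 0.64 = 5.120
  c=9: 9 × 0.56 = 5.040
  c=10: 10 × 0.49 = 4.900
  c=11: 11 × 0.43 = 4.730
Maximum at c = 7 (5.320 surviving offspring).

7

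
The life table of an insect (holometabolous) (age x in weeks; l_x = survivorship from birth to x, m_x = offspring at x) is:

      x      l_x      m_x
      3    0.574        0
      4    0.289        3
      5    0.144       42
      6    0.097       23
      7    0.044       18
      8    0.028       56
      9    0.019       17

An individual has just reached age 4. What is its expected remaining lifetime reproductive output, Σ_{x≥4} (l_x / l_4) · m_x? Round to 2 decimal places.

l_4 = 0.289. Conditional survival from age 4 to x is l_x / l_4.
  x=4: (0.289/0.289) × 3 = 3.0000
  x=5: (0.144/0.289) × 42 = 20.9273
  x=6: (0.097/0.289) × 23 = 7.7197
  x=7: (0.044/0.289) × 18 = 2.7405
  x=8: (0.028/0.289) × 56 = 5.4256
  x=9: (0.019/0.289) × 17 = 1.1176
Sum = 3.0000 + 20.9273 + 7.7197 + 2.7405 + 5.4256 + 1.1176 = 40.9308

40.93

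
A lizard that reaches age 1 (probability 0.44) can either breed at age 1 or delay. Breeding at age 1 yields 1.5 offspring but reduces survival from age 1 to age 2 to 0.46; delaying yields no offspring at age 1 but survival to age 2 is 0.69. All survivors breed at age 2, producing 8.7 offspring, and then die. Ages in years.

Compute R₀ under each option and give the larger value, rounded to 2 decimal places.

breed at age 1: R₀ = 0.44 × (1.5 + 0.46 × 8.7) = 0.44 × 5.5020 = 2.4209
delay to age 2: R₀ = 0.44 × (0.69 × 8.7) = 0.44 × 6.0030 = 2.6413
Higher: delay to age 2 (2.6413).

2.64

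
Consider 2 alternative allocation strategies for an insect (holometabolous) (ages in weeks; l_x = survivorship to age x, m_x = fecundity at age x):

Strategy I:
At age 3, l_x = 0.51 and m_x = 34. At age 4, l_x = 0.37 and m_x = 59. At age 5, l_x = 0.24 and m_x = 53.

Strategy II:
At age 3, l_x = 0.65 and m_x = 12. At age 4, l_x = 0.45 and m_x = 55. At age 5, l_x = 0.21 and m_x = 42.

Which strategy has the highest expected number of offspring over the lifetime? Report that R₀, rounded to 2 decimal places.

Strategy I: R₀ = 0.51×34 + 0.37×59 + 0.24×53 = 51.8900
Strategy II: R₀ = 0.65×12 + 0.45×55 + 0.21×42 = 41.3700
Highest R₀: strategy I with 51.8900.

51.89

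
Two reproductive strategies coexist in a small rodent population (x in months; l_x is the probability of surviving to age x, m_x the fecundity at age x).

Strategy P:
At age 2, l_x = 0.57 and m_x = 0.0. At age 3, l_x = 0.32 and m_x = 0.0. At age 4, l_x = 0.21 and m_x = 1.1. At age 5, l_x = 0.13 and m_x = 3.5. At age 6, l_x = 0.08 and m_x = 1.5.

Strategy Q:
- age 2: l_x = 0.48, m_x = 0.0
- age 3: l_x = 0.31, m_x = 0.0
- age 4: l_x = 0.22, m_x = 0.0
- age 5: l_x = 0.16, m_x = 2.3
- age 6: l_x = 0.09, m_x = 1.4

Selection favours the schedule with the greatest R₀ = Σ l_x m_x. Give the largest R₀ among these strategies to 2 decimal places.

Strategy P: R₀ = 0.57×0.0 + 0.32×0.0 + 0.21×1.1 + 0.13×3.5 + 0.08×1.5 = 0.8060
Strategy Q: R₀ = 0.48×0.0 + 0.31×0.0 + 0.22×0.0 + 0.16×2.3 + 0.09×1.4 = 0.4940
Highest R₀: strategy P with 0.8060.

0.81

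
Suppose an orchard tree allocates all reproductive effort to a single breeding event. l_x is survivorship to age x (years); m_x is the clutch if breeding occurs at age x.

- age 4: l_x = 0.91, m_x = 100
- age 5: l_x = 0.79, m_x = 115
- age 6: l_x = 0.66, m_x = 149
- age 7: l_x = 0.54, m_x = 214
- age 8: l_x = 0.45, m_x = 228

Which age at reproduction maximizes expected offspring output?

Expected offspring if breeding at age x = l_x × m_x:
  age 4: 0.91 × 100 = 91.000
  age 5: 0.79 × 115 = 90.850
  age 6: 0.66 × 149 = 98.340
  age 7: 0.54 × 214 = 115.560
  age 8: 0.45 × 228 = 102.600
Maximum at age 7 (115.560).

7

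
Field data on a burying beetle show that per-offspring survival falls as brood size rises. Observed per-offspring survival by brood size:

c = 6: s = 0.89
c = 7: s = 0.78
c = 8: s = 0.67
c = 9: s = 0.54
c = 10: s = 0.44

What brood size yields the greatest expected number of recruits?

Expected recruits = c × s(c):
  c=6: 6 × 0.89 = 5.340
  c=7: 7 × 0.78 = 5.460
  c=8: 8 × 0.67 = 5.360
  c=9: 9 × 0.54 = 4.860
  c=10: 10 × 0.44 = 4.400
Maximum at c = 7 (5.460 recruits).

7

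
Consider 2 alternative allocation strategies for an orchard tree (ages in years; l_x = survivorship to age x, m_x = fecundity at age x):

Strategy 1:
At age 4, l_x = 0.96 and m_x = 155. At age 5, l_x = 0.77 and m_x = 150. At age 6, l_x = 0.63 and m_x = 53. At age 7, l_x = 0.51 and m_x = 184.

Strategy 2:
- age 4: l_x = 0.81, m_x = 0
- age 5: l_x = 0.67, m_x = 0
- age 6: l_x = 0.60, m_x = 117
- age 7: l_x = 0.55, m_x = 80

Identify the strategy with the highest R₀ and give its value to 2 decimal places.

Strategy 1: R₀ = 0.96×155 + 0.77×150 + 0.63×53 + 0.51×184 = 391.5300
Strategy 2: R₀ = 0.81×0 + 0.67×0 + 0.60×117 + 0.55×80 = 114.2000
Highest R₀: strategy 1 with 391.5300.

391.53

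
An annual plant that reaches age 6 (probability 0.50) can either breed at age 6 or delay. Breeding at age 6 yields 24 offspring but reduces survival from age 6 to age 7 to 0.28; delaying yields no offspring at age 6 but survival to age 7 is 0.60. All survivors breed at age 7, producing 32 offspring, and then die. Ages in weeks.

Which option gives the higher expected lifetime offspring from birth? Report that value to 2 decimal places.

16.48

breed at age 6: R₀ = 0.50 × (24 + 0.28 × 32) = 0.50 × 32.9600 = 16.4800
delay to age 7: R₀ = 0.50 × (0.60 × 32) = 0.50 × 19.2000 = 9.6000
Higher: breed at age 6 (16.4800).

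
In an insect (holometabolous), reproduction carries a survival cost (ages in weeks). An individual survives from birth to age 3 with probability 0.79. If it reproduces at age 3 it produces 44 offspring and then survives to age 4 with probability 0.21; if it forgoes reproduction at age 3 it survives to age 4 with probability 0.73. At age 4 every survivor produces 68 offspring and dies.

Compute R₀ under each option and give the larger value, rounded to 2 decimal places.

46.04

breed at age 3: R₀ = 0.79 × (44 + 0.21 × 68) = 0.79 × 58.2800 = 46.0412
delay to age 4: R₀ = 0.79 × (0.73 × 68) = 0.79 × 49.6400 = 39.2156
Higher: breed at age 3 (46.0412).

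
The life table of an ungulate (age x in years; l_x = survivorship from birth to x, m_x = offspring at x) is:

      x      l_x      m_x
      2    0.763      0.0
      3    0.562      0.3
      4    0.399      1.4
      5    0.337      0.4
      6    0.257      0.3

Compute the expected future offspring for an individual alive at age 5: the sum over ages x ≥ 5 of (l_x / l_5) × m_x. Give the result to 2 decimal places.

0.63

l_5 = 0.337. Conditional survival from age 5 to x is l_x / l_5.
  x=5: (0.337/0.337) × 0.4 = 0.4000
  x=6: (0.257/0.337) × 0.3 = 0.2288
Sum = 0.4000 + 0.2288 = 0.6288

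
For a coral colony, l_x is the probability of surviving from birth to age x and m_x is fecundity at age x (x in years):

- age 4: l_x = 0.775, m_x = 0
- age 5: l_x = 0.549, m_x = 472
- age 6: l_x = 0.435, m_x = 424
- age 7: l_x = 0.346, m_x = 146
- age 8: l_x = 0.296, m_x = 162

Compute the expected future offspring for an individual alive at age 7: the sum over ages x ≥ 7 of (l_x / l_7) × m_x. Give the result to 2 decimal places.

284.59

l_7 = 0.346. Conditional survival from age 7 to x is l_x / l_7.
  x=7: (0.346/0.346) × 146 = 146.0000
  x=8: (0.296/0.346) × 162 = 138.5896
Sum = 146.0000 + 138.5896 = 284.5896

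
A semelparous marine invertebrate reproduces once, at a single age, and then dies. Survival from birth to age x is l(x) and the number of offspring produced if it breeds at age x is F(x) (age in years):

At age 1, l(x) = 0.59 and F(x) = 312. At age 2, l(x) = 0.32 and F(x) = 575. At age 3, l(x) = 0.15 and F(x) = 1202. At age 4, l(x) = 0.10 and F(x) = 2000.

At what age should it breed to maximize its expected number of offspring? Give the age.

4

Expected offspring if breeding at age x = l(x) × F(x):
  age 1: 0.59 × 312 = 184.080
  age 2: 0.32 × 575 = 184.000
  age 3: 0.15 × 1202 = 180.300
  age 4: 0.10 × 2000 = 200.000
Maximum at age 4 (200.000).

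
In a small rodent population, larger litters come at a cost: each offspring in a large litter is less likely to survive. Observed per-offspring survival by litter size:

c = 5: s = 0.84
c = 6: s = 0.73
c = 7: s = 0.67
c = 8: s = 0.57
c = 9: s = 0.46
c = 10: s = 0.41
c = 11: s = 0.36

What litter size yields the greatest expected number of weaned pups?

Expected weaned pups = c × s(c):
  c=5: 5 × 0.84 = 4.200
  c=6: 6 × 0.73 = 4.380
  c=7: 7 × 0.67 = 4.690
  c=8: 8 × 0.57 = 4.560
  c=9: 9 × 0.46 = 4.140
  c=10: 10 × 0.41 = 4.100
  c=11: 11 × 0.36 = 3.960
Maximum at c = 7 (4.690 weaned pups).

7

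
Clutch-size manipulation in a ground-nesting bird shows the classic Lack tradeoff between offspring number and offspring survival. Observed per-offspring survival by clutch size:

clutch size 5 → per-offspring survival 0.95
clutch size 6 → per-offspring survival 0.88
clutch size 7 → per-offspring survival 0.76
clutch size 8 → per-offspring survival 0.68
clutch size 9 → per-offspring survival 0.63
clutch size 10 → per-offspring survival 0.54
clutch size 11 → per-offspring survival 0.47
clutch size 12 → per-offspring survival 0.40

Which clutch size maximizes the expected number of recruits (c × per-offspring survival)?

9

Expected recruits = c × s(c):
  c=5: 5 × 0.95 = 4.750
  c=6: 6 × 0.88 = 5.280
  c=7: 7 × 0.76 = 5.320
  c=8: 8 × 0.68 = 5.440
  c=9: 9 × 0.63 = 5.670
  c=10: 10 × 0.54 = 5.400
  c=11: 11 × 0.47 = 5.170
  c=12: 12 × 0.40 = 4.800
Maximum at c = 9 (5.670 recruits).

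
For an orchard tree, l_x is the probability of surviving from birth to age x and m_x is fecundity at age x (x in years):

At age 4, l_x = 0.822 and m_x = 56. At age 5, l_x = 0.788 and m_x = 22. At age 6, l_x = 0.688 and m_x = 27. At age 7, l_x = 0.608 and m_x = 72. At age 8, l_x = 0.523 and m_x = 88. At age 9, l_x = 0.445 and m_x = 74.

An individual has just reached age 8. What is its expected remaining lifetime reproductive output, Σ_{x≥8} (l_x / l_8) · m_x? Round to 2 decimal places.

l_8 = 0.523. Conditional survival from age 8 to x is l_x / l_8.
  x=8: (0.523/0.523) × 88 = 88.0000
  x=9: (0.445/0.523) × 74 = 62.9637
Sum = 88.0000 + 62.9637 = 150.9637

150.96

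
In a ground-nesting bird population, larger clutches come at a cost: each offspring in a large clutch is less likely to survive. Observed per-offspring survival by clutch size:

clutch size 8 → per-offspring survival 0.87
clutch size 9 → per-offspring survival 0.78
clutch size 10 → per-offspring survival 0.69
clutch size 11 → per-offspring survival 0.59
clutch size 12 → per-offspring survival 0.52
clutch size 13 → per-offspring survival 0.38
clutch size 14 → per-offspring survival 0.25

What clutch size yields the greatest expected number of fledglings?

Expected fledglings = c × s(c):
  c=8: 8 × 0.87 = 6.960
  c=9: 9 × 0.78 = 7.020
  c=10: 10 × 0.69 = 6.900
  c=11: 11 × 0.59 = 6.490
  c=12: 12 × 0.52 = 6.240
  c=13: 13 × 0.38 = 4.940
  c=14: 14 × 0.25 = 3.500
Maximum at c = 9 (7.020 fledglings).

9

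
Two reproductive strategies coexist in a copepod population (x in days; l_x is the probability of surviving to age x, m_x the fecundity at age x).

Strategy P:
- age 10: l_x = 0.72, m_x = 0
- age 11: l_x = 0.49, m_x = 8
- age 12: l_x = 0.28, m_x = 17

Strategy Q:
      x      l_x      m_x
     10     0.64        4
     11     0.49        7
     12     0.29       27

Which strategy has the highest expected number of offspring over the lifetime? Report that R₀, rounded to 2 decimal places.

13.82

Strategy P: R₀ = 0.72×0 + 0.49×8 + 0.28×17 = 8.6800
Strategy Q: R₀ = 0.64×4 + 0.49×7 + 0.29×27 = 13.8200
Highest R₀: strategy Q with 13.8200.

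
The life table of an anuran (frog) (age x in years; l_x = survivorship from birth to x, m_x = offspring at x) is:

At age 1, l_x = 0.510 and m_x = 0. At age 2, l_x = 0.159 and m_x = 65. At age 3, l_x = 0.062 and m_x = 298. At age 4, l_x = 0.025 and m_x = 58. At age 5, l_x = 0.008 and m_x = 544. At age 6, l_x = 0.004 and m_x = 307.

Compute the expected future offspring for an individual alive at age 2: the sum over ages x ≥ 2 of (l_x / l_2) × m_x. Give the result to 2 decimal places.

l_2 = 0.159. Conditional survival from age 2 to x is l_x / l_2.
  x=2: (0.159/0.159) × 65 = 65.0000
  x=3: (0.062/0.159) × 298 = 116.2013
  x=4: (0.025/0.159) × 58 = 9.1195
  x=5: (0.008/0.159) × 544 = 27.3711
  x=6: (0.004/0.159) × 307 = 7.7233
Sum = 65.0000 + 116.2013 + 9.1195 + 27.3711 + 7.7233 = 225.4151

225.42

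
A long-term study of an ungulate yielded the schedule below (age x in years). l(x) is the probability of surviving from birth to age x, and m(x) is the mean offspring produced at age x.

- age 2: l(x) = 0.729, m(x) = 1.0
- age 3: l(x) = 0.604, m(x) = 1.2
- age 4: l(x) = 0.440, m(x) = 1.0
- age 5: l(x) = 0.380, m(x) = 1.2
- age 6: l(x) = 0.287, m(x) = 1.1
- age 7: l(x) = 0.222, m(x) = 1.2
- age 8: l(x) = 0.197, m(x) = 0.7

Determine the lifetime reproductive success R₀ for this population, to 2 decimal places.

R₀ = Σ l(x) m(x):
  age 2: 0.729 × 1.0 = 0.7290
  age 3: 0.604 × 1.2 = 0.7248
  age 4: 0.440 × 1.0 = 0.4400
  age 5: 0.380 × 1.2 = 0.4560
  age 6: 0.287 × 1.1 = 0.3157
  age 7: 0.222 × 1.2 = 0.2664
  age 8: 0.197 × 0.7 = 0.1379
R₀ = 0.7290 + 0.7248 + 0.4400 + 0.4560 + 0.3157 + 0.2664 + 0.1379 = 3.0698

3.07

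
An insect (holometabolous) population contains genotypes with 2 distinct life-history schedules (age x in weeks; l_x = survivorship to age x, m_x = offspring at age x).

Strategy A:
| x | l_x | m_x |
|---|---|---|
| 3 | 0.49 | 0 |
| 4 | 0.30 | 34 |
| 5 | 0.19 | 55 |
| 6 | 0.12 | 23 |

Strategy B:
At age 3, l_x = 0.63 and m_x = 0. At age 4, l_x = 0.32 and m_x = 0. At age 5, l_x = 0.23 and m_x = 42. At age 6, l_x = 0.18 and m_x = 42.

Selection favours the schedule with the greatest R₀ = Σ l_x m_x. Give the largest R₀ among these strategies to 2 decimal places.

23.41

Strategy A: R₀ = 0.49×0 + 0.30×34 + 0.19×55 + 0.12×23 = 23.4100
Strategy B: R₀ = 0.63×0 + 0.32×0 + 0.23×42 + 0.18×42 = 17.2200
Highest R₀: strategy A with 23.4100.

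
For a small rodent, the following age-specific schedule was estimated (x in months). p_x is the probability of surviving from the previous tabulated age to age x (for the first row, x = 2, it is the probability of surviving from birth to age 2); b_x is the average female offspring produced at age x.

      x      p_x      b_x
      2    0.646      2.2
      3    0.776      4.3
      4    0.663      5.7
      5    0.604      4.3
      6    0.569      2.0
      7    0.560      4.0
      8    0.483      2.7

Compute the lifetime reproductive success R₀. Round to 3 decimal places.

Survivorship from birth: l_x = p_2·p_3·…·p_x.
  l_2 = 0.64600
  l_3 = 0.50130
  l_4 = 0.33236
  l_5 = 0.20074
  l_6 = 0.11422
  l_7 = 0.06397
  l_8 = 0.03090
R₀ = Σ l_x b_x:
  age 2: 0.64600 × 2.2 = 1.4212
  age 3: 0.50130 × 4.3 = 2.1556
  age 4: 0.33236 × 5.7 = 1.8945
  age 5: 0.20074 × 4.3 = 0.8632
  age 6: 0.11422 × 2.0 = 0.2284
  age 7: 0.06397 × 4.0 = 0.2559
  age 8: 0.03090 × 2.7 = 0.0834
R₀ = 1.4212 + 2.1556 + 1.8945 + 0.8632 + 0.2284 + 0.2559 + 0.0834 = 6.9022

6.902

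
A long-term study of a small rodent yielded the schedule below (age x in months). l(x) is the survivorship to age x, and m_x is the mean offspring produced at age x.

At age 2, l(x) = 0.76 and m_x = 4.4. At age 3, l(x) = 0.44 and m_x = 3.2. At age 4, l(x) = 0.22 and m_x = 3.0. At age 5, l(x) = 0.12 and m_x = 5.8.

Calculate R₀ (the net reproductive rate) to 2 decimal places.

6.11

R₀ = Σ l(x) m_x:
  age 2: 0.76 × 4.4 = 3.3440
  age 3: 0.44 × 3.2 = 1.4080
  age 4: 0.22 × 3.0 = 0.6600
  age 5: 0.12 × 5.8 = 0.6960
R₀ = 3.3440 + 1.4080 + 0.6600 + 0.6960 = 6.1080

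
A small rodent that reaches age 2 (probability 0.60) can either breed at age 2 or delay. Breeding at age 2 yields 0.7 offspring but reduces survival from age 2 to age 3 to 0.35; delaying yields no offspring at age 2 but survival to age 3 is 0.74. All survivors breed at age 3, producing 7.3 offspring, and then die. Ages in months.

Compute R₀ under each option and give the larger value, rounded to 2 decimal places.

3.24

breed at age 2: R₀ = 0.60 × (0.7 + 0.35 × 7.3) = 0.60 × 3.2550 = 1.9530
delay to age 3: R₀ = 0.60 × (0.74 × 7.3) = 0.60 × 5.4020 = 3.2412
Higher: delay to age 3 (3.2412).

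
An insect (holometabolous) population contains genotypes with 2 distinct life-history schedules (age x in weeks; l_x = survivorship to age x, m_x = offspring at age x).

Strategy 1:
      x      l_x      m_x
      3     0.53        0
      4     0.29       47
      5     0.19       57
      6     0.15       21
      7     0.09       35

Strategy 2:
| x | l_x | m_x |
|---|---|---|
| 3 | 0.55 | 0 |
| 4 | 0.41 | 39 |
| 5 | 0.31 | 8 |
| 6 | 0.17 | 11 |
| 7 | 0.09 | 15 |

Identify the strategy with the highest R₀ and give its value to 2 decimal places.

Strategy 1: R₀ = 0.53×0 + 0.29×47 + 0.19×57 + 0.15×21 + 0.09×35 = 30.7600
Strategy 2: R₀ = 0.55×0 + 0.41×39 + 0.31×8 + 0.17×11 + 0.09×15 = 21.6900
Highest R₀: strategy 1 with 30.7600.

30.76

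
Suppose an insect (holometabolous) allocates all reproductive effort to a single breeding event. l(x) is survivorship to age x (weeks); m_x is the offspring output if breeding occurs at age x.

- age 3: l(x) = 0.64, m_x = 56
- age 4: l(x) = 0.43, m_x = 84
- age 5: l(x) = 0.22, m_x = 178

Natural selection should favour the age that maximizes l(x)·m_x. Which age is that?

Expected offspring if breeding at age x = l(x) × m_x:
  age 3: 0.64 × 56 = 35.840
  age 4: 0.43 × 84 = 36.120
  age 5: 0.22 × 178 = 39.160
Maximum at age 5 (39.160).

5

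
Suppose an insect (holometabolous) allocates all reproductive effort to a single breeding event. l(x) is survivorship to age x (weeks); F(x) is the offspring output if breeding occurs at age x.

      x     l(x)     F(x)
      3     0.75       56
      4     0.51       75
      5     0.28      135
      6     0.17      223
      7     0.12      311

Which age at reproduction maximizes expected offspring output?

Expected offspring if breeding at age x = l(x) × F(x):
  age 3: 0.75 × 56 = 42.000
  age 4: 0.51 × 75 = 38.250
  age 5: 0.28 × 135 = 37.800
  age 6: 0.17 × 223 = 37.910
  age 7: 0.12 × 311 = 37.320
Maximum at age 3 (42.000).

3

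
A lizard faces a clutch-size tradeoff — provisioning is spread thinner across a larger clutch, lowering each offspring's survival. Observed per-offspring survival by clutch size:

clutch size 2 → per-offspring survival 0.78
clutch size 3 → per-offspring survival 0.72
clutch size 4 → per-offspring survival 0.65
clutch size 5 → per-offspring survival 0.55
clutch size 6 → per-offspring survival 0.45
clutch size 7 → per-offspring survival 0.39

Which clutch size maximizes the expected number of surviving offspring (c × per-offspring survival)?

Expected surviving offspring = c × s(c):
  c=2: 2 × 0.78 = 1.560
  c=3: 3 × 0.72 = 2.160
  c=4: 4 × 0.65 = 2.600
  c=5: 5 × 0.55 = 2.750
  c=6: 6 × 0.45 = 2.700
  c=7: 7 × 0.39 = 2.730
Maximum at c = 5 (2.750 surviving offspring).

5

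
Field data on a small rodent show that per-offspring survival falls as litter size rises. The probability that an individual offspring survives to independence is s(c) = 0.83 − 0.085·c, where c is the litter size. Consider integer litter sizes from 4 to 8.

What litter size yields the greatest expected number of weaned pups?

Expected weaned pups = c × s(c):
  c=4: 4 × 0.490 = 1.960
  c=5: 5 × 0.405 = 2.025
  c=6: 6 × 0.320 = 1.920
  c=7: 7 × 0.235 = 1.645
  c=8: 8 × 0.150 = 1.200
Maximum at c = 5 (2.025 weaned pups).

5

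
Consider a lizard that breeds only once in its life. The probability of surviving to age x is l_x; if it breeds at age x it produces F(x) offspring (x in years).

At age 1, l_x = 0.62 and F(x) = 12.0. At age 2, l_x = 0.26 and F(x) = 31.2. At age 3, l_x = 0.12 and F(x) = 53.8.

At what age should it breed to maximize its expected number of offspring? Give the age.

2

Expected offspring if breeding at age x = l_x × F(x):
  age 1: 0.62 × 12.0 = 7.440
  age 2: 0.26 × 31.2 = 8.112
  age 3: 0.12 × 53.8 = 6.456
Maximum at age 2 (8.112).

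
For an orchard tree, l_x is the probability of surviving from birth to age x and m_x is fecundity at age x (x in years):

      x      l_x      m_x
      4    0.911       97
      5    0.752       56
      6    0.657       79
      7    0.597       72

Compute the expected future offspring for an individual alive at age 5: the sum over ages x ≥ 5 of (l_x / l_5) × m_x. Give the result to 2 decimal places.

l_5 = 0.752. Conditional survival from age 5 to x is l_x / l_5.
  x=5: (0.752/0.752) × 56 = 56.0000
  x=6: (0.657/0.752) × 79 = 69.0199
  x=7: (0.597/0.752) × 72 = 57.1596
Sum = 56.0000 + 69.0199 + 57.1596 = 182.1795

182.18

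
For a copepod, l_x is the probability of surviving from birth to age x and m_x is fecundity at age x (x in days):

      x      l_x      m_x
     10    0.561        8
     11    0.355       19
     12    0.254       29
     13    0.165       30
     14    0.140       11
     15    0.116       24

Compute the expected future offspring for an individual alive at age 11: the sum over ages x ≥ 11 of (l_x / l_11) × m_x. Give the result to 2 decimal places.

65.87

l_11 = 0.355. Conditional survival from age 11 to x is l_x / l_11.
  x=11: (0.355/0.355) × 19 = 19.0000
  x=12: (0.254/0.355) × 29 = 20.7493
  x=13: (0.165/0.355) × 30 = 13.9437
  x=14: (0.140/0.355) × 11 = 4.3380
  x=15: (0.116/0.355) × 24 = 7.8423
Sum = 19.0000 + 20.7493 + 13.9437 + 4.3380 + 7.8423 = 65.8732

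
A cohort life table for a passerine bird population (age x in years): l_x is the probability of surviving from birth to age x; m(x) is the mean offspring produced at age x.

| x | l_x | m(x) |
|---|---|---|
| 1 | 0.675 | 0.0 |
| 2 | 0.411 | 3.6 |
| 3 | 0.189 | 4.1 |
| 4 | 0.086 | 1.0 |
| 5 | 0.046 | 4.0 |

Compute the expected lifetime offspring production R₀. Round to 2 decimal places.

2.52

R₀ = Σ l_x m(x):
  age 1: 0.675 × 0.0 = 0.0000
  age 2: 0.411 × 3.6 = 1.4796
  age 3: 0.189 × 4.1 = 0.7749
  age 4: 0.086 × 1.0 = 0.0860
  age 5: 0.046 × 4.0 = 0.1840
R₀ = 0.0000 + 1.4796 + 0.7749 + 0.0860 + 0.1840 = 2.5245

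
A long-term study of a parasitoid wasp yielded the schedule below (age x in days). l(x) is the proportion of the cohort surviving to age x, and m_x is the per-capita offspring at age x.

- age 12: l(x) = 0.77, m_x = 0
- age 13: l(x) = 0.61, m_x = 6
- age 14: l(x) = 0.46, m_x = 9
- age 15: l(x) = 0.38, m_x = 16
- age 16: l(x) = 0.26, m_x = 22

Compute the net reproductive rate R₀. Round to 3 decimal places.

R₀ = Σ l(x) m_x:
  age 12: 0.77 × 0 = 0.0000
  age 13: 0.61 × 6 = 3.6600
  age 14: 0.46 × 9 = 4.1400
  age 15: 0.38 × 16 = 6.0800
  age 16: 0.26 × 22 = 5.7200
R₀ = 0.0000 + 3.6600 + 4.1400 + 6.0800 + 5.7200 = 19.6000

19.600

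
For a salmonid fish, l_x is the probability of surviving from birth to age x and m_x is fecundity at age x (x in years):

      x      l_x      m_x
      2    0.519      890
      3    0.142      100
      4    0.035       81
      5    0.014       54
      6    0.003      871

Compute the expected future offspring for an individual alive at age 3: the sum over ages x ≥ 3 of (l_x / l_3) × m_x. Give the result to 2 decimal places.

143.69

l_3 = 0.142. Conditional survival from age 3 to x is l_x / l_3.
  x=3: (0.142/0.142) × 100 = 100.0000
  x=4: (0.035/0.142) × 81 = 19.9648
  x=5: (0.014/0.142) × 54 = 5.3239
  x=6: (0.003/0.142) × 871 = 18.4014
Sum = 100.0000 + 19.9648 + 5.3239 + 18.4014 = 143.6901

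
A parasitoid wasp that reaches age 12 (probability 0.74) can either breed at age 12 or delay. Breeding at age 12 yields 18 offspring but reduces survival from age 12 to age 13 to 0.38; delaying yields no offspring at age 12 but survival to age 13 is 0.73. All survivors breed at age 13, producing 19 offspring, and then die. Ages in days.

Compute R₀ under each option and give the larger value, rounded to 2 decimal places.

breed at age 12: R₀ = 0.74 × (18 + 0.38 × 19) = 0.74 × 25.2200 = 18.6628
delay to age 13: R₀ = 0.74 × (0.73 × 19) = 0.74 × 13.8700 = 10.2638
Higher: breed at age 12 (18.6628).

18.66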